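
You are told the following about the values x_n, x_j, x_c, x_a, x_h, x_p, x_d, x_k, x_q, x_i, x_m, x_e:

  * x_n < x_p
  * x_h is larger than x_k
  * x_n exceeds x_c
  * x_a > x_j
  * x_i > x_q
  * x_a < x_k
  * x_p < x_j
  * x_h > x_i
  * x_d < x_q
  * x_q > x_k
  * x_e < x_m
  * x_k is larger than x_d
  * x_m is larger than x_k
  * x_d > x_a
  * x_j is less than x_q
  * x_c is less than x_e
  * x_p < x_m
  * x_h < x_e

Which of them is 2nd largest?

x_e

Piecing the relations together gives one ordering: x_c < x_n < x_p < x_j < x_a < x_d < x_k < x_q < x_i < x_h < x_e < x_m.
Counting 2 from the largest end gives x_e.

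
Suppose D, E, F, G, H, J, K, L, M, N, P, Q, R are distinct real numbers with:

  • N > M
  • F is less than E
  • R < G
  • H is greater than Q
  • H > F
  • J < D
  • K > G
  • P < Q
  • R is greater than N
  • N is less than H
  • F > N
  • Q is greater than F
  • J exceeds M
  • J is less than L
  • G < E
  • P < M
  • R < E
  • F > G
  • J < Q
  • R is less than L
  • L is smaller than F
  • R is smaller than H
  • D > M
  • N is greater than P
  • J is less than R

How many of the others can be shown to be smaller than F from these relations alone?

From F the given relations immediately reach N, L, G.
From those, P, M, J, R — 7 in total.
Nothing else is reachable below F; 7 in all.

7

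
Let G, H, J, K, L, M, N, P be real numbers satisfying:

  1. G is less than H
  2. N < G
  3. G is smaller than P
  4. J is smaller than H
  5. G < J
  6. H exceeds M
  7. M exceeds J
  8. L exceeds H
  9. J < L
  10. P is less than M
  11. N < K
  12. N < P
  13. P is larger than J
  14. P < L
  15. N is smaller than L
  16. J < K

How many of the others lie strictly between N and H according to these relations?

Chaining upward from N reaches: G, J, P, K, M, L.
Chaining downward from H reaches: G, J, P, M.
Strictly between N and H are those in both lists: G, J, P, M — 4 elements.

4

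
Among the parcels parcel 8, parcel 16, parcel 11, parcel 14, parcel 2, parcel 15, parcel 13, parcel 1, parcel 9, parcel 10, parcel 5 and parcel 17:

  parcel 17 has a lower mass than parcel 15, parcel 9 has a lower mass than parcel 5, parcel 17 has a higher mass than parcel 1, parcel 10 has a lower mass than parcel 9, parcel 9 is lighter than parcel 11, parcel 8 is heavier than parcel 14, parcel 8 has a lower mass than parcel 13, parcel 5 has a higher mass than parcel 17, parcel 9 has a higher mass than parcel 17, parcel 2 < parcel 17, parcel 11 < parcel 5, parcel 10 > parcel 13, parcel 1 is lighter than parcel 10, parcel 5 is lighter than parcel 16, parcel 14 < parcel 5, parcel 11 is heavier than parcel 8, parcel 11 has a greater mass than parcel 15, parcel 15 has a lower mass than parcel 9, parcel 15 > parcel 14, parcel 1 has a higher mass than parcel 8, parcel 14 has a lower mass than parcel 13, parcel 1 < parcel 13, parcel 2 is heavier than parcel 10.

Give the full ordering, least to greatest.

parcel 14 < parcel 8 < parcel 1 < parcel 13 < parcel 10 < parcel 2 < parcel 17 < parcel 15 < parcel 9 < parcel 11 < parcel 5 < parcel 16

Each adjacent pair is fixed by a given relation: parcel 14 < parcel 8; parcel 8 < parcel 1; parcel 1 < parcel 13; parcel 13 < parcel 10; parcel 10 < parcel 2; parcel 2 < parcel 17; parcel 17 < parcel 15; parcel 15 < parcel 9; parcel 9 < parcel 11; parcel 11 < parcel 5; parcel 5 < parcel 16. Chaining them end to end gives the full order.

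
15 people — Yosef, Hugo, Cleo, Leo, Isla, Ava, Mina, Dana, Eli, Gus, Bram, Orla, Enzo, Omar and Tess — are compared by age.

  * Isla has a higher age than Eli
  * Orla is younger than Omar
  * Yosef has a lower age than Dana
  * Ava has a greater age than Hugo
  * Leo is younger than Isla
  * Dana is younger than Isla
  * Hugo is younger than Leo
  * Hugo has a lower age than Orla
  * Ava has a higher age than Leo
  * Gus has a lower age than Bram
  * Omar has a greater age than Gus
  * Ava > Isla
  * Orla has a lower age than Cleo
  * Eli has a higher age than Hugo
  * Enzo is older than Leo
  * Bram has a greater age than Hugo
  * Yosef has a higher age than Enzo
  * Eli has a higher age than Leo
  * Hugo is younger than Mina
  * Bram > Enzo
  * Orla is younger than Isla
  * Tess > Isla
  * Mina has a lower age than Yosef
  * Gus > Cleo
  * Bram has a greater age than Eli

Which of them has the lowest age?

Chaining upward from Hugo: directly above it, Orla, Leo, Mina, Eli, Bram, Ava; then Cleo, Enzo, Yosef, Isla, Omar; then Gus, Dana, Tess.
That covers every other element, and nothing is given below Hugo, so Hugo is the lowest age.

Hugo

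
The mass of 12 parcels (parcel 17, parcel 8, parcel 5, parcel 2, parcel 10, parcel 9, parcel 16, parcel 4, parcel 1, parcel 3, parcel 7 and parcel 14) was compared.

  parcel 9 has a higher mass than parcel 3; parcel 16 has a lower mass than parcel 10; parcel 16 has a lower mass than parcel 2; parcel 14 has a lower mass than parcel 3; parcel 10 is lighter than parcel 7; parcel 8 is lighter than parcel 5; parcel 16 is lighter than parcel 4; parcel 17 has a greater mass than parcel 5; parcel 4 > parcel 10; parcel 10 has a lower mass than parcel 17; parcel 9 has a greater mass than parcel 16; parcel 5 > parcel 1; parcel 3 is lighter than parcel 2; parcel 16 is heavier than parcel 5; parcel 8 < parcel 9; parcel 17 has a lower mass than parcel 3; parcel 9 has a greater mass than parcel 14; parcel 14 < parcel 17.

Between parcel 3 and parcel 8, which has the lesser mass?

The relevant relations are parcel 8 < parcel 5; parcel 5 < parcel 16; parcel 16 < parcel 10; parcel 10 < parcel 17; parcel 17 < parcel 3.
Together: parcel 8 < parcel 5 < parcel 16 < parcel 10 < parcel 17 < parcel 3.
So parcel 8 < parcel 3; parcel 8 is the lighter of the two.

parcel 8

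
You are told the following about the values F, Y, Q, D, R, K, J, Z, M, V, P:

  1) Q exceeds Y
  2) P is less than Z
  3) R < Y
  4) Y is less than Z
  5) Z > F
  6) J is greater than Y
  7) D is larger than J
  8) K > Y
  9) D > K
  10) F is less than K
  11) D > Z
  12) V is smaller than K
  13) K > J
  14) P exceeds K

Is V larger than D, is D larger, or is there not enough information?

D

V < K and K < P give V < P.
Then P < Z extends the chain to Z.
Then Z < D extends the chain to D.
So D is larger.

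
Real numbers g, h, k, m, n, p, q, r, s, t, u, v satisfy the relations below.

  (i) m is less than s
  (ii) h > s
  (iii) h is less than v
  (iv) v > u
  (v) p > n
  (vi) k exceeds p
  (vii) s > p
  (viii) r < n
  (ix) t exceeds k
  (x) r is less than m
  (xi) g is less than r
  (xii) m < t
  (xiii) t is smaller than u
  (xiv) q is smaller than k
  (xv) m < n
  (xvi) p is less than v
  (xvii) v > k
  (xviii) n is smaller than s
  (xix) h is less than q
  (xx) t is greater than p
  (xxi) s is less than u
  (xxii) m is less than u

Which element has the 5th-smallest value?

p

Chaining the given pairs: g < r < m < n < p < s < h < q < k < t < u < v.
Counting 5 from the smallest end gives p.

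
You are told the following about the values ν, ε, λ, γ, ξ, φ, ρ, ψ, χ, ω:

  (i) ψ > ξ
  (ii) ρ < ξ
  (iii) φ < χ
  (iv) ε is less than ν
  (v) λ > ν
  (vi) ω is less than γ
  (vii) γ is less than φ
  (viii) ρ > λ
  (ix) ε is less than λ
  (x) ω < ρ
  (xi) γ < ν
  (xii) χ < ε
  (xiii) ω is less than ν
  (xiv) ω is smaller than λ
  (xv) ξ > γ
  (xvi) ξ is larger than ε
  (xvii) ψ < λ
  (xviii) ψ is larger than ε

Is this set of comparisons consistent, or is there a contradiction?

inconsistent

Chaining the given relations yields λ < ρ < ξ < ψ, so λ < ψ. But one relation states ψ < λ. These cannot both hold.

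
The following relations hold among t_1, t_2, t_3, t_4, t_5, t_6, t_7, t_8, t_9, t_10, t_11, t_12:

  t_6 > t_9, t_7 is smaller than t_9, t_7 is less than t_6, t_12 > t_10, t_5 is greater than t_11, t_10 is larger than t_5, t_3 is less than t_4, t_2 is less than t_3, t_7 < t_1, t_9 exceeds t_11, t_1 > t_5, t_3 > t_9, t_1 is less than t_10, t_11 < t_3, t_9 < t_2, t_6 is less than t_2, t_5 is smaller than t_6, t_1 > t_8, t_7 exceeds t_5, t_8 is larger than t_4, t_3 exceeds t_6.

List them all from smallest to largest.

t_11 < t_5 < t_7 < t_9 < t_6 < t_2 < t_3 < t_4 < t_8 < t_1 < t_10 < t_12

Each adjacent pair is fixed by a given relation: t_11 < t_5; t_5 < t_7; t_7 < t_9; t_9 < t_6; t_6 < t_2; t_2 < t_3; t_3 < t_4; t_4 < t_8; t_8 < t_1; t_1 < t_10; t_10 < t_12. Chaining them end to end gives the full order.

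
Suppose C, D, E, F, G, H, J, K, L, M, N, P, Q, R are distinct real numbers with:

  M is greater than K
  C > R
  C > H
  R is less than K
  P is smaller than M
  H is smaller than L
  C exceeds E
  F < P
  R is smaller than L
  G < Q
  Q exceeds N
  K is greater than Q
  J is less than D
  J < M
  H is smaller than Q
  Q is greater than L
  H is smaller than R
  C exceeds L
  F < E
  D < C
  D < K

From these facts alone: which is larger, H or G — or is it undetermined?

undetermined

Following every chain through H: above H we get R, L, Q, C, K, M.
G is not reached, and no chain runs the other way from G to H.
So the given relations leave the order of H and G undetermined.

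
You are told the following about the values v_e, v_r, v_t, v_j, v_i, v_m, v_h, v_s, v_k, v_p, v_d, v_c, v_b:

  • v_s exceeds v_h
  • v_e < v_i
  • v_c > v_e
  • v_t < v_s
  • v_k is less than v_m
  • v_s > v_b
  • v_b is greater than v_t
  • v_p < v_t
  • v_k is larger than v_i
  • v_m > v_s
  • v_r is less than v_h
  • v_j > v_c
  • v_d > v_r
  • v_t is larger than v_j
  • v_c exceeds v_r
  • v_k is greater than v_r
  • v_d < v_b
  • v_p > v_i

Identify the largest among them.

v_r is not greatest since v_r < v_c; v_e is not greatest since v_e < v_c; v_h is not greatest since v_h < v_s; v_c is not greatest since v_c < v_j; v_i is not greatest since v_i < v_k; v_d is not greatest since v_d < v_b; v_k is not greatest since v_k < v_m; v_j is not greatest since v_j < v_t; v_p is not greatest since v_p < v_t; v_t is not greatest since v_t < v_b; v_b is not greatest since v_b < v_s; v_s is not greatest since v_s < v_m.
Only v_m has nothing above it, so v_m is the largest.

v_m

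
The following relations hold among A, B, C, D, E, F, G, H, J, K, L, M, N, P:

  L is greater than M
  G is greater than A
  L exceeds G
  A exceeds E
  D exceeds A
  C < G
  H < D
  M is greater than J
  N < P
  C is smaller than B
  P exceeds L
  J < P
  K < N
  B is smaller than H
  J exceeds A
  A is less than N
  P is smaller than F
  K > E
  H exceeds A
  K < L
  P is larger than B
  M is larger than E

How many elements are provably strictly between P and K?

Chaining upward from K reaches: N, L, F.
Chaining downward from P reaches: E, C, A, B, J, G, N, M, L.
Strictly between K and P are those in both lists: N, L — 2 elements.

2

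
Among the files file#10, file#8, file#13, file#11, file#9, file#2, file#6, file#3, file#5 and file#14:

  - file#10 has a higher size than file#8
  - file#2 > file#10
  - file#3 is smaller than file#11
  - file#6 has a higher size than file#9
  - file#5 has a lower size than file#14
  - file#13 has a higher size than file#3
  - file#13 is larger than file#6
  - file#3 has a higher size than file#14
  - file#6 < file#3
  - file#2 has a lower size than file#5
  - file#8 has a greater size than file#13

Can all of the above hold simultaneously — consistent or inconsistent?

Chaining the given relations yields file#13 < file#8 < file#10 < file#2 < file#5 < file#14 < file#3, so file#13 < file#3. But one relation states file#3 < file#13. These cannot both hold.

inconsistent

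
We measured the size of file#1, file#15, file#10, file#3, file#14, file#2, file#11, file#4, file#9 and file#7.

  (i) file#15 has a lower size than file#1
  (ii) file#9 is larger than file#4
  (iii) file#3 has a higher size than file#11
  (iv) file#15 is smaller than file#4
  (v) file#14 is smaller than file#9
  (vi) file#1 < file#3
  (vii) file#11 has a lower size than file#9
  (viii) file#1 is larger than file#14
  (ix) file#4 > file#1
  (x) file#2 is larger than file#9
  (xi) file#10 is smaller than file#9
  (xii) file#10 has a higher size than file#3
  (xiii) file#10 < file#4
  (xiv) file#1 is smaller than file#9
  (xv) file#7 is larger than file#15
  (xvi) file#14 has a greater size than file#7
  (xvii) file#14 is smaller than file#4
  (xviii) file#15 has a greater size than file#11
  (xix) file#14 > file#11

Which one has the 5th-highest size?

Chaining the given pairs: file#11 < file#15 < file#7 < file#14 < file#1 < file#3 < file#10 < file#4 < file#9 < file#2.
Counting 5 from the largest end gives file#3.

file#3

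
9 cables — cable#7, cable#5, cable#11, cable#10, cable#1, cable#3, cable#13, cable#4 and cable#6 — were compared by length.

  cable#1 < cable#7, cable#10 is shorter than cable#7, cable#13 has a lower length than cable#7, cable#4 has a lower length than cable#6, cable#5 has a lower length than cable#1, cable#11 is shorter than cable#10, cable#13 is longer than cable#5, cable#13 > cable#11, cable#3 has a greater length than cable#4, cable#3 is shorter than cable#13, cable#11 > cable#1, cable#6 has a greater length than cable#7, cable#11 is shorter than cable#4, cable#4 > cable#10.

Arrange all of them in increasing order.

The consecutive links are each given: cable#5 < cable#1; cable#1 < cable#11; cable#11 < cable#10; cable#10 < cable#4; cable#4 < cable#3; cable#3 < cable#13; cable#13 < cable#7; cable#7 < cable#6.

cable#5 < cable#1 < cable#11 < cable#10 < cable#4 < cable#3 < cable#13 < cable#7 < cable#6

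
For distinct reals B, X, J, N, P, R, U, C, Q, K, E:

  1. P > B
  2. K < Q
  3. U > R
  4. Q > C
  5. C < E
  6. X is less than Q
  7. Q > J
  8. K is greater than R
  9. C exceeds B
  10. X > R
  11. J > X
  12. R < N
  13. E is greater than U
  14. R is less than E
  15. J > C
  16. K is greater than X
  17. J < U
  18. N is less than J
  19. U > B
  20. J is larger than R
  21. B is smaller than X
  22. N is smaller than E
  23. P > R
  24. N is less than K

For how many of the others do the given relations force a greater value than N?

From N the given relations immediately reach K, J, E.
From those, U, Q — 5 in total.
No other element is forced above N by the given relations, so the count is 5.

5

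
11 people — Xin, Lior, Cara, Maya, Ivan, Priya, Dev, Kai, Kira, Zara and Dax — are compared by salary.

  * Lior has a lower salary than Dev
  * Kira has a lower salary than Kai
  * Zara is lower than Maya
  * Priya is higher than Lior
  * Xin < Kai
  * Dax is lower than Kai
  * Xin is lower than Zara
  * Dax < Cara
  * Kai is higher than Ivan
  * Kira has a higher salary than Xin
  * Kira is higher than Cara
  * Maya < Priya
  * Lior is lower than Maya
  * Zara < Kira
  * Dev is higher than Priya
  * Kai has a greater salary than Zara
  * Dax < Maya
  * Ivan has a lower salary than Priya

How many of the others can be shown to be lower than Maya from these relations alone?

4

From Maya the given relations immediately reach Lior, Dax, Zara.
From those, Xin — 4 in total.
Nothing else is reachable below Maya; 4 in all.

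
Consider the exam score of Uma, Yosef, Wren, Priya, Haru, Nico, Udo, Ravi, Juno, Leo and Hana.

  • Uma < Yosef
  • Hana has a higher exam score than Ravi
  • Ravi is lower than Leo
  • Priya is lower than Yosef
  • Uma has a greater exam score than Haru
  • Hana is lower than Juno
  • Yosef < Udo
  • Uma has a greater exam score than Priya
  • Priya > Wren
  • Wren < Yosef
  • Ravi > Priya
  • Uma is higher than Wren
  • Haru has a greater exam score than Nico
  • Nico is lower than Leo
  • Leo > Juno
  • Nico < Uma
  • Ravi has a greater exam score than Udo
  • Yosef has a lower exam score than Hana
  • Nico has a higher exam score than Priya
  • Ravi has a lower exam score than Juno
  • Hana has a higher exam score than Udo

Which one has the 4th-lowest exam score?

Haru

The consecutive relations fix a unique order: Wren < Priya < Nico < Haru < Uma < Yosef < Udo < Ravi < Hana < Juno < Leo.
The 4th smallest is Haru.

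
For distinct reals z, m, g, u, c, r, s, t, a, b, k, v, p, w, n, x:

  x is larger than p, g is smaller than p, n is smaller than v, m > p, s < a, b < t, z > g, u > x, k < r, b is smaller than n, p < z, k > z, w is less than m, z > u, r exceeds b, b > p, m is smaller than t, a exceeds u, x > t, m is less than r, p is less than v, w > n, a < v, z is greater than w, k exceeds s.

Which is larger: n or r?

r

Link the given pairs in sequence: n < w; w < m; m < t; t < x; x < u; u < z; z < k; k < r.
Together: n < w < m < t < x < u < z < k < r.
So n < r; r is the larger of the two.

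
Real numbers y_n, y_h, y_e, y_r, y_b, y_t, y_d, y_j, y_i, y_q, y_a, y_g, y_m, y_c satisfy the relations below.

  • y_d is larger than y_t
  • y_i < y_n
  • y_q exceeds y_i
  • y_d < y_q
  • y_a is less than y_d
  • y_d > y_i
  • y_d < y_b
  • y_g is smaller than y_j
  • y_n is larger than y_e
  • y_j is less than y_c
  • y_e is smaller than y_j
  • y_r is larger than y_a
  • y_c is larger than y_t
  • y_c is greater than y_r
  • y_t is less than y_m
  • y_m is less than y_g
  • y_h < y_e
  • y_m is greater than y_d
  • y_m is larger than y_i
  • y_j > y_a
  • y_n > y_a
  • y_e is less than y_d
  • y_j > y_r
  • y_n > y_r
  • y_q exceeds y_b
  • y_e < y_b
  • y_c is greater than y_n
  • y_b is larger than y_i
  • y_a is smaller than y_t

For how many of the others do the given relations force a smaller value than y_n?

5

From y_n the given relations immediately reach y_a, y_i, y_e, y_r.
From those, y_h — 5 in total.
No other element is forced below y_n by the given relations, so the count is 5.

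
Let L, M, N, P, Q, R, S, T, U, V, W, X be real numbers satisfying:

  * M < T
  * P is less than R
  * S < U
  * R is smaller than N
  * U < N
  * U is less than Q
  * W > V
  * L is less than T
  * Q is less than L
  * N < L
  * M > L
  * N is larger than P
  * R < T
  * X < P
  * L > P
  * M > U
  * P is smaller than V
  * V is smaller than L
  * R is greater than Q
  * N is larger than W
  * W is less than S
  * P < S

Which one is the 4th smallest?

The consecutive relations fix a unique order: X < P < V < W < S < U < Q < R < N < L < M < T.
Counting 4 from the smallest end gives W.

W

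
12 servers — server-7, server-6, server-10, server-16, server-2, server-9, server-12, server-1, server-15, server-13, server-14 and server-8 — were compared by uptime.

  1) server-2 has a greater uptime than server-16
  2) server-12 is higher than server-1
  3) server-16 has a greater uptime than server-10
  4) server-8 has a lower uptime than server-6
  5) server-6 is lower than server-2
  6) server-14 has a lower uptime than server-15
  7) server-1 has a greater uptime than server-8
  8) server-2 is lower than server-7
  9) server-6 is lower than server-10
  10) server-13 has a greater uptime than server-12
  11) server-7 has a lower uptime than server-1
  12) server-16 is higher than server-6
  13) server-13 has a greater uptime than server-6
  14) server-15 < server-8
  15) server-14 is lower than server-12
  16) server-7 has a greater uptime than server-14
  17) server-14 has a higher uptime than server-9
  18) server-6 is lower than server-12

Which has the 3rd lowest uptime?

The consecutive relations fix a unique order: server-9 < server-14 < server-15 < server-8 < server-6 < server-10 < server-16 < server-2 < server-7 < server-1 < server-12 < server-13.
The 3rd smallest is server-15.

server-15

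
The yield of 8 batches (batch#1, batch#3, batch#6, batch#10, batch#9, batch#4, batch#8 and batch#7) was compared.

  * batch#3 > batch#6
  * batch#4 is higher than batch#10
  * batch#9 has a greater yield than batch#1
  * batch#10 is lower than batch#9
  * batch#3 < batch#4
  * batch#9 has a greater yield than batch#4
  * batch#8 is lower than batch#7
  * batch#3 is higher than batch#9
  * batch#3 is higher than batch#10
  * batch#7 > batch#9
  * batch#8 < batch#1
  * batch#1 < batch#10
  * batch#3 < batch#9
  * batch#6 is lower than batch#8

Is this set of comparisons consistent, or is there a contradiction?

Chaining the given relations yields batch#3 < batch#4 < batch#9, so batch#3 < batch#9. But one relation states batch#9 < batch#3. These cannot both hold.

inconsistent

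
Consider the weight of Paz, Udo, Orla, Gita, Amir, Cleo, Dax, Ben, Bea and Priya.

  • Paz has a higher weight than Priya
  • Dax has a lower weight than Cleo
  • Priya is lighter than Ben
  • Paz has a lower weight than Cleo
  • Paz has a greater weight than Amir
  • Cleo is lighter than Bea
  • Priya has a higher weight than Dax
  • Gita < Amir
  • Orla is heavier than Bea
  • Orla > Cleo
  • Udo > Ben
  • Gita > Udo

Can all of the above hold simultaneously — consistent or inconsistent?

consistent

The single ordering Dax < Priya < Ben < Udo < Gita < Amir < Paz < Cleo < Bea < Orla satisfies every listed relation, so no contradiction arises.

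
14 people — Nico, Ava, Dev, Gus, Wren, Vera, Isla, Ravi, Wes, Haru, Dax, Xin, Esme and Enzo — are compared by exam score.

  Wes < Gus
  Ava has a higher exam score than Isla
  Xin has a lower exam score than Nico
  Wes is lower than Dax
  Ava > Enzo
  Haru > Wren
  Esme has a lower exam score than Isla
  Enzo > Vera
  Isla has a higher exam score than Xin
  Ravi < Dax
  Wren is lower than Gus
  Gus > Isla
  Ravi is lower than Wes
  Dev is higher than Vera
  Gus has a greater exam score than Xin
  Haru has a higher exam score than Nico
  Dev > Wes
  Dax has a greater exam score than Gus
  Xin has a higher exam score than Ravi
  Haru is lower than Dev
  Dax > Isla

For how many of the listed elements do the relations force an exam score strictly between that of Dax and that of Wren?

Chaining upward from Wren reaches: Haru, Gus, Dev.
Chaining downward from Dax reaches: Esme, Ravi, Xin, Wes, Isla, Gus.
Strictly between Wren and Dax are those in both lists: Gus — 1 element.

1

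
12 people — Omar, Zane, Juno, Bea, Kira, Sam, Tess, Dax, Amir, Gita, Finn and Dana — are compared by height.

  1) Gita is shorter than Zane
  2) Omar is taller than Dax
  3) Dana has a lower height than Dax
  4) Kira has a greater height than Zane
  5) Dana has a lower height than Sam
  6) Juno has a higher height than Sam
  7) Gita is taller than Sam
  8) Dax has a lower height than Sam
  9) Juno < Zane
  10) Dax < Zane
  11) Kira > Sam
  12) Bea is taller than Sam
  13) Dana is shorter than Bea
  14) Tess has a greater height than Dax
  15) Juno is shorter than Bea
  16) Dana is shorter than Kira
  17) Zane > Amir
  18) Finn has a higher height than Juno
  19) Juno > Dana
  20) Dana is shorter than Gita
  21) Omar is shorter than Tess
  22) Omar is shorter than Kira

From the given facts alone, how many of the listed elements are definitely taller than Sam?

From Sam the given relations immediately reach Juno, Bea, Gita, Kira.
From those, Finn, Zane — 6 in total.
Nothing else is reachable above Sam; 6 in all.

6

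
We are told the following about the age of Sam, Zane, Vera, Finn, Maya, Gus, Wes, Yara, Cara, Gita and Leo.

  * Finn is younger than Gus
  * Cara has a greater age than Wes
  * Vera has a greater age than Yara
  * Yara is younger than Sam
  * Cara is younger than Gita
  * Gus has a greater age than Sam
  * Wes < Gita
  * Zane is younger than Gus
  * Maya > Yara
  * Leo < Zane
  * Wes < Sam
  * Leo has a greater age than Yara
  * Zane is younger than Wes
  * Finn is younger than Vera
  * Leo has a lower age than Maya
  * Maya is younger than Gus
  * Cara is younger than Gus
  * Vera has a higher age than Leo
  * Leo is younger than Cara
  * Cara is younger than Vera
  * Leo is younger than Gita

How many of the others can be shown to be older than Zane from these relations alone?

6

From Zane the given relations immediately reach Wes, Gus.
From those, Cara, Gita, Sam — 5 in total.
From those, Vera — 6 in total.
No other element is forced above Zane by the given relations, so the count is 6.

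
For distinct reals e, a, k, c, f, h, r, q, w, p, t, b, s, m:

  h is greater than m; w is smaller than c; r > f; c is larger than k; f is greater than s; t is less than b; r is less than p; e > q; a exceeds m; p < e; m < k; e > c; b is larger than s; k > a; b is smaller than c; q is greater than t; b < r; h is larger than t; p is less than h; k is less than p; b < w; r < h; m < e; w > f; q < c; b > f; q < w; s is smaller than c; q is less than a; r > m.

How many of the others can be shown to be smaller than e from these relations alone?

12

From e the given relations immediately reach q, m, c, p.
From those, s, t, b, w, k, r — 10 in total.
From those, f, a — 12 in total.
No other element is forced below e by the given relations, so the count is 12.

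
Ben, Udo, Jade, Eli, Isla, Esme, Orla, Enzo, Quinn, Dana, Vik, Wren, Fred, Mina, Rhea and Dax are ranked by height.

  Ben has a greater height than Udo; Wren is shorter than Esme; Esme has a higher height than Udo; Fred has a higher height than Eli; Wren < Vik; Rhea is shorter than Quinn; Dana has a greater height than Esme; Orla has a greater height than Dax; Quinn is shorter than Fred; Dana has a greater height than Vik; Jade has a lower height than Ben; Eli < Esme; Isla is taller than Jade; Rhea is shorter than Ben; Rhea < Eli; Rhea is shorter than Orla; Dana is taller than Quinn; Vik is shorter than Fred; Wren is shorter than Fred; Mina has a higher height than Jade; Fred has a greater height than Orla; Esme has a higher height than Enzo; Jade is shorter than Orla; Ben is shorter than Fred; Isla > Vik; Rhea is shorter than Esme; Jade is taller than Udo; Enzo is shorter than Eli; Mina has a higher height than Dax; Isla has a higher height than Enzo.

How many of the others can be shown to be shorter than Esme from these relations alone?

From Esme the given relations immediately reach Wren, Enzo, Rhea, Udo, Eli.
No other element is forced below Esme by the given relations, so the count is 5.

5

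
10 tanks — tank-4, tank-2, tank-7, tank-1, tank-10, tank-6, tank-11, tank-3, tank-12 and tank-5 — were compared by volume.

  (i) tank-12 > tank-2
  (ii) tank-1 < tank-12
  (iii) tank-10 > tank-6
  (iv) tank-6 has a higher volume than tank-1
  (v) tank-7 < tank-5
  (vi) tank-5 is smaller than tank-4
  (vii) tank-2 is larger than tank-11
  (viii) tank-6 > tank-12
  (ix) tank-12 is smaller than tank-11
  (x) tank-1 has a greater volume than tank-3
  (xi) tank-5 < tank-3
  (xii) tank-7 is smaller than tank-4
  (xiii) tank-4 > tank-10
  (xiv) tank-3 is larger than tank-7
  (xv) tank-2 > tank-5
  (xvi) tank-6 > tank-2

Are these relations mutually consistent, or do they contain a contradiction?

inconsistent

Chaining the given relations yields tank-12 < tank-11 < tank-2, so tank-12 < tank-2. But one relation states tank-2 < tank-12. These cannot both hold.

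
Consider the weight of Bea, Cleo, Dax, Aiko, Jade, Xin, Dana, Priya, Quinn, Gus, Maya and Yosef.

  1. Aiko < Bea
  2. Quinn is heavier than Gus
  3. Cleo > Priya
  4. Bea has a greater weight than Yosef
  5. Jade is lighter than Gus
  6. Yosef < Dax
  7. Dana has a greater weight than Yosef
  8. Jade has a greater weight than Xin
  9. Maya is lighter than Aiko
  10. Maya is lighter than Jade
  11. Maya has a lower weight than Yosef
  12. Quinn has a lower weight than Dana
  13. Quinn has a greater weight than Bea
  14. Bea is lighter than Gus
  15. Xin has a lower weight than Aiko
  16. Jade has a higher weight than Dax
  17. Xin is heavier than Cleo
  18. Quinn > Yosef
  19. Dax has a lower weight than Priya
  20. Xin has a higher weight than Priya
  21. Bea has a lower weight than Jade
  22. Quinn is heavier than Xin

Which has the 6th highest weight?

The consecutive relations fix a unique order: Maya < Yosef < Dax < Priya < Cleo < Xin < Aiko < Bea < Jade < Gus < Quinn < Dana.
The 6th largest is Aiko.

Aiko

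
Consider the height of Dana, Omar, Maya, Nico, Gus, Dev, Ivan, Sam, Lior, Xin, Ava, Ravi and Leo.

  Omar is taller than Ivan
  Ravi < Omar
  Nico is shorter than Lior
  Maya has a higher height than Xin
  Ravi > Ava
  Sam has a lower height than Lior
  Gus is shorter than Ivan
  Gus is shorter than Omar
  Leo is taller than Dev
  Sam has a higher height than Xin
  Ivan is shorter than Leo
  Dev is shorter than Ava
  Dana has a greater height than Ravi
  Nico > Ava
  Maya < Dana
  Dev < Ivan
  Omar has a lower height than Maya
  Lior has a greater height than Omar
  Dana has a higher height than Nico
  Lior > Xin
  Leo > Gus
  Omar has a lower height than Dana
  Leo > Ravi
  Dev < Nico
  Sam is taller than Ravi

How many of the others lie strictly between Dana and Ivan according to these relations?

The relations place Ivan below Dana. An element lies strictly between them when it is forced above Ivan and also forced below Dana.
Above Ivan: {Leo, Omar, Maya, Lior}. Below Dana: {Gus, Dev, Ava, Ravi, Omar, Xin, Maya, Nico}.
Intersection: {Omar, Maya} — 2.

2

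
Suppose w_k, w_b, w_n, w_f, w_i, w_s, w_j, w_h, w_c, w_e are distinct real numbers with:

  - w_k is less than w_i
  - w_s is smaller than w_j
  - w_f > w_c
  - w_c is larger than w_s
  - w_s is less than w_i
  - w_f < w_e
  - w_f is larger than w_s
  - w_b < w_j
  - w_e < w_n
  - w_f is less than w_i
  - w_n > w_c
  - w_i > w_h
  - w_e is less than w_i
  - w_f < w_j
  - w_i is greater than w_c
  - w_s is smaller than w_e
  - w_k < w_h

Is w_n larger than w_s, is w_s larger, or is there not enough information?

Chaining the given relations: w_s < w_c < w_f < w_e < w_n.
So w_n is larger.

w_n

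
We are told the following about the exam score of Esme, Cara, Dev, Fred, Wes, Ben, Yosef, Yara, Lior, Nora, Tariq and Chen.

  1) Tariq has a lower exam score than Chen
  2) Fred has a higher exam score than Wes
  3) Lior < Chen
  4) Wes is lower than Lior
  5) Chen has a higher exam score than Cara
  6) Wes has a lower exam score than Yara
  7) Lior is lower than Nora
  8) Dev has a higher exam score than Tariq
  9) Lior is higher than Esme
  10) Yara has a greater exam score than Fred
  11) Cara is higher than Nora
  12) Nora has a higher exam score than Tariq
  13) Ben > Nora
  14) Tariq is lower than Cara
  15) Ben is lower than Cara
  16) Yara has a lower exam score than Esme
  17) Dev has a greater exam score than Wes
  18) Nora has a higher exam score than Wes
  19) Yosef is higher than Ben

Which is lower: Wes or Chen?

Wes

The relevant relations are Wes < Fred; Fred < Yara; Yara < Esme; Esme < Lior; Lior < Nora; Nora < Ben; Ben < Cara; Cara < Chen.
Chaining these gives Wes < Fred < Yara < Esme < Lior < Nora < Ben < Cara < Chen.
So Wes < Chen; Wes is the lower of the two.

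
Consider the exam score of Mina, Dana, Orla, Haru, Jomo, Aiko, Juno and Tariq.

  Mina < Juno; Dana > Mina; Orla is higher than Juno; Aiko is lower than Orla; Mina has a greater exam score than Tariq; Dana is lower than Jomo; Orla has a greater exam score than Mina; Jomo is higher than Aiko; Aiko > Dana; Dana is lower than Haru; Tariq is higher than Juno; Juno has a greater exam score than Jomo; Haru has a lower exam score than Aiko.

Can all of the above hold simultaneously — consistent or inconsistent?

We have Juno < Tariq stated directly, yet also Tariq < Mina < Dana < Haru < Aiko < Jomo < Juno by chaining the others — so Tariq < Juno. Contradiction.

inconsistent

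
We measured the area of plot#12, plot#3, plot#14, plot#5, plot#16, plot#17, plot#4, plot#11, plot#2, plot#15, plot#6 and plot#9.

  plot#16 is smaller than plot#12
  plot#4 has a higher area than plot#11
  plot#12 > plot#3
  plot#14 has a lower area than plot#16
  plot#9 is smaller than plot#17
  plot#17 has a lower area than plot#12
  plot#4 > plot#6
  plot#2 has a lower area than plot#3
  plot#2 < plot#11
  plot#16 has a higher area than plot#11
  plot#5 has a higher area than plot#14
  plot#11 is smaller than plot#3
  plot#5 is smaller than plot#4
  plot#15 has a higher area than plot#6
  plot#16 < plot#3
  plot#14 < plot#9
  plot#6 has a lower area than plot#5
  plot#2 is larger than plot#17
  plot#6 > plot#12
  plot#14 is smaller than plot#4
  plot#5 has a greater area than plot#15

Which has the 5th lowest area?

plot#11

The consecutive relations fix a unique order: plot#14 < plot#9 < plot#17 < plot#2 < plot#11 < plot#16 < plot#3 < plot#12 < plot#6 < plot#15 < plot#5 < plot#4.
The 5th smallest is plot#11.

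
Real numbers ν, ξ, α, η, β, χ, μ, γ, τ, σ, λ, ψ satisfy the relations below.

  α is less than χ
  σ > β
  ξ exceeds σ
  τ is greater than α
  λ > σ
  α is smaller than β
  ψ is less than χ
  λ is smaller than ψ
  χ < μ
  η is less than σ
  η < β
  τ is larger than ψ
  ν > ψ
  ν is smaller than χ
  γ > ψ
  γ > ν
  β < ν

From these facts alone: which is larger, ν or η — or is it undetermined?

ν

η < β and β < σ give η < σ.
With σ < λ: η < β < σ < λ.
Then λ < ψ extends the chain to ψ.
Then ψ < ν extends the chain to ν.
So ν is larger.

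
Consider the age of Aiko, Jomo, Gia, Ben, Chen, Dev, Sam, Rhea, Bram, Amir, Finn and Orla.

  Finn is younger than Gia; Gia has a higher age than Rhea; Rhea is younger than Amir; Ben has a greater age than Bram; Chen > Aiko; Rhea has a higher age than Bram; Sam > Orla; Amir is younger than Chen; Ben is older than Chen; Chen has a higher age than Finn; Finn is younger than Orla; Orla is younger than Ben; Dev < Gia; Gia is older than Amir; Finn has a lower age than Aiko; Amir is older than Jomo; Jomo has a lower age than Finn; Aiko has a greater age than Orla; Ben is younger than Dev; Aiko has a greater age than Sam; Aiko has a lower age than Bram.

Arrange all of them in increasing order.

Jomo < Finn < Orla < Sam < Aiko < Bram < Rhea < Amir < Chen < Ben < Dev < Gia

Each adjacent pair is fixed by a given relation: Jomo < Finn; Finn < Orla; Orla < Sam; Sam < Aiko; Aiko < Bram; Bram < Rhea; Rhea < Amir; Amir < Chen; Chen < Ben; Ben < Dev; Dev < Gia. Chaining them end to end gives the full order.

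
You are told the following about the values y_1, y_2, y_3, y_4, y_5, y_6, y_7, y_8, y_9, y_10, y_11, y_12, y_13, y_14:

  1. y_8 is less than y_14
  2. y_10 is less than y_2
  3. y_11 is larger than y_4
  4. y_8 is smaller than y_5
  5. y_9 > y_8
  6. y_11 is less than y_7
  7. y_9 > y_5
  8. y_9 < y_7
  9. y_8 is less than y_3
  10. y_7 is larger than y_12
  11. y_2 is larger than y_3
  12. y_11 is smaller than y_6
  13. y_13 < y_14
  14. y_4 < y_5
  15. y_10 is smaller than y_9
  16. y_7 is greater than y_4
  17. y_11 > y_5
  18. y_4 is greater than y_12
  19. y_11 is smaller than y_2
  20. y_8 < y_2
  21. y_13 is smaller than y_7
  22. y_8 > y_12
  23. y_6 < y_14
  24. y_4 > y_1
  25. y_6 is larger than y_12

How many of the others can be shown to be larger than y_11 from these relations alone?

4

The elements the relations force above y_11 are y_2, y_7, y_6, y_14 — no chain reaches any other.
That is 4.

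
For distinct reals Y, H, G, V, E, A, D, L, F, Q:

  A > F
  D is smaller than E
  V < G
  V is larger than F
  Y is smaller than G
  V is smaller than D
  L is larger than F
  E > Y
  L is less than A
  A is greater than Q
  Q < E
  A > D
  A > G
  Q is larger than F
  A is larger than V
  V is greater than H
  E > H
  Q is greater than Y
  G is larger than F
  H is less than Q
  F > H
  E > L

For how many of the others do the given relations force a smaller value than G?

4

From G the given relations immediately reach F, Y, V.
From those, H — 4 in total.
Nothing else is reachable below G; 4 in all.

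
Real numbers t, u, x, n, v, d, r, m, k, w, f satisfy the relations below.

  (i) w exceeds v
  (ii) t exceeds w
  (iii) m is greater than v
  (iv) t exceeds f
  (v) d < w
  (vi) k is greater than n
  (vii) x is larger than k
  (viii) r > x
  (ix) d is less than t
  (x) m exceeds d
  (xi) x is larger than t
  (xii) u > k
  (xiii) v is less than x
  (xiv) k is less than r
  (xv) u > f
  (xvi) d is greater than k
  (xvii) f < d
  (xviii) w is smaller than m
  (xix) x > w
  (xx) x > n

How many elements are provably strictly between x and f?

The relations place f below x. An element lies strictly between them when it is forced above f and also forced below x.
Above f: {d, w, u, t, m, r}. Below x: {v, n, k, d, w, t}.
Intersection: {d, w, t} — 3.

3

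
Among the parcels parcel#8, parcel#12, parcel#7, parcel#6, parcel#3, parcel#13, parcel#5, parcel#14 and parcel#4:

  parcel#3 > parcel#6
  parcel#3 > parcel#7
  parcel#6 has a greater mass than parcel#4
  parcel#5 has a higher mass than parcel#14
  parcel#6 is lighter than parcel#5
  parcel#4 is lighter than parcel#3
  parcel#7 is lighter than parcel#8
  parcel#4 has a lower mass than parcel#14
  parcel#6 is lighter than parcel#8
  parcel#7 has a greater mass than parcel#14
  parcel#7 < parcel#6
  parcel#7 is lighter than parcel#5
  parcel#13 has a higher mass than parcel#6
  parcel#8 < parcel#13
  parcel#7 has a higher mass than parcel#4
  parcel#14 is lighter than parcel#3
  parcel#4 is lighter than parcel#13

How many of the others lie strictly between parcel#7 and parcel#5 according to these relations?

1

The relations place parcel#7 below parcel#5. An element lies strictly between them when it is forced above parcel#7 and also forced below parcel#5.
Above parcel#7: {parcel#6, parcel#8, parcel#3, parcel#13}. Below parcel#5: {parcel#4, parcel#14, parcel#6}.
Intersection: {parcel#6} — 1.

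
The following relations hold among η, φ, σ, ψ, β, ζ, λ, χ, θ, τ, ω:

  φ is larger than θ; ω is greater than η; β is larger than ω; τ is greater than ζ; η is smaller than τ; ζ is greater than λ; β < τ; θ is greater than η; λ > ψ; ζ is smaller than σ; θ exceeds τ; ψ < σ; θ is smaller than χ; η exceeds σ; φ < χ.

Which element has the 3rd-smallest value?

ζ

The consecutive relations fix a unique order: ψ < λ < ζ < σ < η < ω < β < τ < θ < φ < χ.
Counting 3 from the smallest end gives ζ.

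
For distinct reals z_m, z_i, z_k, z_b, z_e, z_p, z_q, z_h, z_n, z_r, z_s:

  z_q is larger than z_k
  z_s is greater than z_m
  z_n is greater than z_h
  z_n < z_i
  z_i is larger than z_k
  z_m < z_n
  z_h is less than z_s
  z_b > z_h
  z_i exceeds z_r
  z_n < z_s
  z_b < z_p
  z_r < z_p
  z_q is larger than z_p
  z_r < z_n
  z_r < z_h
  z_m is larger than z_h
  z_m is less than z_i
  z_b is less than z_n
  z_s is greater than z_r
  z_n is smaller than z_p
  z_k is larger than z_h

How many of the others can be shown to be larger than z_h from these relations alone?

8

The elements the relations force above z_h are z_b, z_m, z_n, z_k, z_s, z_p, z_i, z_q — no chain reaches any other.
That is 8.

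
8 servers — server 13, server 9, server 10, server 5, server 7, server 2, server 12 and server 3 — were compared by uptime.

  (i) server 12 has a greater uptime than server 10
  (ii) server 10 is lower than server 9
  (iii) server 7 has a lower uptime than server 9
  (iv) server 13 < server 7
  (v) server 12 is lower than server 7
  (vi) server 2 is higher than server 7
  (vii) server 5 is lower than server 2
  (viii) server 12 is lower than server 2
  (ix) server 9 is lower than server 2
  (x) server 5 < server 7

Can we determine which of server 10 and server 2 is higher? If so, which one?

The relevant relations are server 10 < server 12; server 12 < server 7; server 7 < server 9; server 9 < server 2.
Chaining these gives server 10 < server 12 < server 7 < server 9 < server 2.
So server 2 is higher.

server 2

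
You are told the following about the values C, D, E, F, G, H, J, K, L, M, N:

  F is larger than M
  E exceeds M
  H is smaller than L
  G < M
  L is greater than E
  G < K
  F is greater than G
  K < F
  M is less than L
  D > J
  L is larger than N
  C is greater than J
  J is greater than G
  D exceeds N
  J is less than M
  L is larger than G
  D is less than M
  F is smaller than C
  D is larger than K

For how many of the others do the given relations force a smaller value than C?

The elements the relations force below C are N, G, K, J, D, M, F — no chain reaches any other.
That is 7.

7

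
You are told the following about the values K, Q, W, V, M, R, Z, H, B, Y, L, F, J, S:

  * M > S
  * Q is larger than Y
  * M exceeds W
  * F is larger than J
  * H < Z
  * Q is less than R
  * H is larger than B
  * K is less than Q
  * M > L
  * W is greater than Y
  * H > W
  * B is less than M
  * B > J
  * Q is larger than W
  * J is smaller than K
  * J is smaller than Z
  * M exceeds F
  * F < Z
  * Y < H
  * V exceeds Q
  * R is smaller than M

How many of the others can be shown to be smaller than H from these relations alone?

4

From H the given relations immediately reach Y, W, B.
From those, J — 4 in total.
No other element is forced below H by the given relations, so the count is 4.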